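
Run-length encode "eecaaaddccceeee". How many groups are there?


Input: eecaaaddccceeee
Scanning for consecutive runs:
  Group 1: 'e' x 2 (positions 0-1)
  Group 2: 'c' x 1 (positions 2-2)
  Group 3: 'a' x 3 (positions 3-5)
  Group 4: 'd' x 2 (positions 6-7)
  Group 5: 'c' x 3 (positions 8-10)
  Group 6: 'e' x 4 (positions 11-14)
Total groups: 6

6


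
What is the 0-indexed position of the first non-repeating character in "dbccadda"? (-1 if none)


Input: dbccadda
Character frequencies:
  'a': 2
  'b': 1
  'c': 2
  'd': 3
Scanning left to right for freq == 1:
  Position 0 ('d'): freq=3, skip
  Position 1 ('b'): unique! => answer = 1

1


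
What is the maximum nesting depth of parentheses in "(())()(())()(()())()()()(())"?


Input: "(())()(())()(()())()()()(())"
Tracking depth:
  Position 0 '(': depth becomes 1
  Position 1 '(': depth becomes 2
  Position 2 ')': depth becomes 1
  Position 3 ')': depth becomes 0
  Position 4 '(': depth becomes 1
  Position 5 ')': depth becomes 0
  Position 6 '(': depth becomes 1
  Position 7 '(': depth becomes 2
  Position 8 ')': depth becomes 1
  Position 9 ')': depth becomes 0
  Position 10 '(': depth becomes 1
  Position 11 ')': depth becomes 0
  Position 12 '(': depth becomes 1
  Position 13 '(': depth becomes 2
  Position 14 ')': depth becomes 1
  Position 15 '(': depth becomes 2
  Position 16 ')': depth becomes 1
  Position 17 ')': depth becomes 0
  Position 18 '(': depth becomes 1
  Position 19 ')': depth becomes 0
  Position 20 '(': depth becomes 1
  Position 21 ')': depth becomes 0
  Position 22 '(': depth becomes 1
  Position 23 ')': depth becomes 0
  Position 24 '(': depth becomes 1
  Position 25 '(': depth becomes 2
  Position 26 ')': depth becomes 1
  Position 27 ')': depth becomes 0
Maximum depth reached: 2

2


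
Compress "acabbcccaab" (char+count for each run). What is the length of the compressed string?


Input: acabbcccaab
Runs:
  'a' x 1 => "a1"
  'c' x 1 => "c1"
  'a' x 1 => "a1"
  'b' x 2 => "b2"
  'c' x 3 => "c3"
  'a' x 2 => "a2"
  'b' x 1 => "b1"
Compressed: "a1c1a1b2c3a2b1"
Compressed length: 14

14


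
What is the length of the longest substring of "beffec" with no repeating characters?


Input: "beffec"
Sliding window (track last position of each char):
  Position 0 ('b'): window [0,0] length 1 -- new best
  Position 1 ('e'): window [0,1] length 2 -- new best
  Position 2 ('f'): window [0,2] length 3 -- new best
  Position 3 ('f'): repeat (last at 2), move window start to 3
  Position 3 ('f'): window [3,3] length 1
  Position 4 ('e'): window [3,4] length 2
  Position 5 ('c'): window [3,5] length 3
Longest substring with no repeats: "bef" with length 3

3


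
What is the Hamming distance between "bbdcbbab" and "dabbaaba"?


Comparing "bbdcbbab" and "dabbaaba" position by position:
  Position 0: 'b' vs 'd' => differ
  Position 1: 'b' vs 'a' => differ
  Position 2: 'd' vs 'b' => differ
  Position 3: 'c' vs 'b' => differ
  Position 4: 'b' vs 'a' => differ
  Position 5: 'b' vs 'a' => differ
  Position 6: 'a' vs 'b' => differ
  Position 7: 'b' vs 'a' => differ
Total differences (Hamming distance): 8

8


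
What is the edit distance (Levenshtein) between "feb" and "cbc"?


Computing edit distance: "feb" -> "cbc"
DP table:
           c    b    c
      0    1    2    3
  f   1    1    2    3
  e   2    2    2    3
  b   3    3    2    3
Edit distance = dp[3][3] = 3

3


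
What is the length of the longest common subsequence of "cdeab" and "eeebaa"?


LCS of "cdeab" and "eeebaa"
DP table:
           e    e    e    b    a    a
      0    0    0    0    0    0    0
  c   0    0    0    0    0    0    0
  d   0    0    0    0    0    0    0
  e   0    1    1    1    1    1    1
  a   0    1    1    1    1    2    2
  b   0    1    1    1    2    2    2
LCS length = dp[5][6] = 2

2


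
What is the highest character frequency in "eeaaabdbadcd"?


Input: eeaaabdbadcd
Character counts:
  'a': 4
  'b': 2
  'c': 1
  'd': 3
  'e': 2
Maximum frequency: 4

4


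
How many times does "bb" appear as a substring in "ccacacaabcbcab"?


Searching for "bb" in "ccacacaabcbcab"
Scanning each position:
  Position 0: "cc" => no
  Position 1: "ca" => no
  Position 2: "ac" => no
  Position 3: "ca" => no
  Position 4: "ac" => no
  Position 5: "ca" => no
  Position 6: "aa" => no
  Position 7: "ab" => no
  Position 8: "bc" => no
  Position 9: "cb" => no
  Position 10: "bc" => no
  Position 11: "ca" => no
  Position 12: "ab" => no
Total occurrences: 0

0


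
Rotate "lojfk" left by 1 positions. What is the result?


Input: "lojfk", rotate left by 1
First 1 characters: "l"
Remaining characters: "ojfk"
Concatenate remaining + first: "ojfk" + "l" = "ojfkl"

ojfkl


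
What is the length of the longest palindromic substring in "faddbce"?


Input: "faddbce"
Checking substrings for palindromes:
  [2:4] "dd" (len 2) => palindrome
Longest palindromic substring: "dd" with length 2

2


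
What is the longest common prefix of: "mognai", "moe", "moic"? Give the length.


Words: mognai, moe, moic
  Position 0: all 'm' => match
  Position 1: all 'o' => match
  Position 2: ('g', 'e', 'i') => mismatch, stop
LCP = "mo" (length 2)

2


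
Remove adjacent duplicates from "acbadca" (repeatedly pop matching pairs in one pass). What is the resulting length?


Input: acbadca
Stack-based adjacent duplicate removal:
  Read 'a': push. Stack: a
  Read 'c': push. Stack: ac
  Read 'b': push. Stack: acb
  Read 'a': push. Stack: acba
  Read 'd': push. Stack: acbad
  Read 'c': push. Stack: acbadc
  Read 'a': push. Stack: acbadca
Final stack: "acbadca" (length 7)

7


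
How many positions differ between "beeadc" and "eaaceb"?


Comparing "beeadc" and "eaaceb" position by position:
  Position 0: 'b' vs 'e' => DIFFER
  Position 1: 'e' vs 'a' => DIFFER
  Position 2: 'e' vs 'a' => DIFFER
  Position 3: 'a' vs 'c' => DIFFER
  Position 4: 'd' vs 'e' => DIFFER
  Position 5: 'c' vs 'b' => DIFFER
Positions that differ: 6

6


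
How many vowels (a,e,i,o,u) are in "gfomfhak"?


Input: gfomfhak
Checking each character:
  'g' at position 0: consonant
  'f' at position 1: consonant
  'o' at position 2: vowel (running total: 1)
  'm' at position 3: consonant
  'f' at position 4: consonant
  'h' at position 5: consonant
  'a' at position 6: vowel (running total: 2)
  'k' at position 7: consonant
Total vowels: 2

2


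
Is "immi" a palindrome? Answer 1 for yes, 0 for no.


Input: immi
Reversed: immi
  Compare pos 0 ('i') with pos 3 ('i'): match
  Compare pos 1 ('m') with pos 2 ('m'): match
Result: palindrome

1


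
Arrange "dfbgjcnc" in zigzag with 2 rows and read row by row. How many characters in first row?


Zigzag "dfbgjcnc" into 2 rows:
Placing characters:
  'd' => row 0
  'f' => row 1
  'b' => row 0
  'g' => row 1
  'j' => row 0
  'c' => row 1
  'n' => row 0
  'c' => row 1
Rows:
  Row 0: "dbjn"
  Row 1: "fgcc"
First row length: 4

4


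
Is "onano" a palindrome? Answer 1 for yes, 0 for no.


Input: onano
Reversed: onano
  Compare pos 0 ('o') with pos 4 ('o'): match
  Compare pos 1 ('n') with pos 3 ('n'): match
Result: palindrome

1


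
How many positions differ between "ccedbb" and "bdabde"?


Comparing "ccedbb" and "bdabde" position by position:
  Position 0: 'c' vs 'b' => DIFFER
  Position 1: 'c' vs 'd' => DIFFER
  Position 2: 'e' vs 'a' => DIFFER
  Position 3: 'd' vs 'b' => DIFFER
  Position 4: 'b' vs 'd' => DIFFER
  Position 5: 'b' vs 'e' => DIFFER
Positions that differ: 6

6


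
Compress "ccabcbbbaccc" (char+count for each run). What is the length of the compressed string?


Input: ccabcbbbaccc
Runs:
  'c' x 2 => "c2"
  'a' x 1 => "a1"
  'b' x 1 => "b1"
  'c' x 1 => "c1"
  'b' x 3 => "b3"
  'a' x 1 => "a1"
  'c' x 3 => "c3"
Compressed: "c2a1b1c1b3a1c3"
Compressed length: 14

14


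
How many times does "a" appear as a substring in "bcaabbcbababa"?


Searching for "a" in "bcaabbcbababa"
Scanning each position:
  Position 0: "b" => no
  Position 1: "c" => no
  Position 2: "a" => MATCH
  Position 3: "a" => MATCH
  Position 4: "b" => no
  Position 5: "b" => no
  Position 6: "c" => no
  Position 7: "b" => no
  Position 8: "a" => MATCH
  Position 9: "b" => no
  Position 10: "a" => MATCH
  Position 11: "b" => no
  Position 12: "a" => MATCH
Total occurrences: 5

5


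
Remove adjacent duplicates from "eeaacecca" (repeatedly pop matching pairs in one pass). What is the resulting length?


Input: eeaacecca
Stack-based adjacent duplicate removal:
  Read 'e': push. Stack: e
  Read 'e': matches stack top 'e' => pop. Stack: (empty)
  Read 'a': push. Stack: a
  Read 'a': matches stack top 'a' => pop. Stack: (empty)
  Read 'c': push. Stack: c
  Read 'e': push. Stack: ce
  Read 'c': push. Stack: cec
  Read 'c': matches stack top 'c' => pop. Stack: ce
  Read 'a': push. Stack: cea
Final stack: "cea" (length 3)

3


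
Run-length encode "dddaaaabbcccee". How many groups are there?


Input: dddaaaabbcccee
Scanning for consecutive runs:
  Group 1: 'd' x 3 (positions 0-2)
  Group 2: 'a' x 4 (positions 3-6)
  Group 3: 'b' x 2 (positions 7-8)
  Group 4: 'c' x 3 (positions 9-11)
  Group 5: 'e' x 2 (positions 12-13)
Total groups: 5

5


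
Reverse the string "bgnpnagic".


Input: bgnpnagic
Reading characters right to left:
  Position 8: 'c'
  Position 7: 'i'
  Position 6: 'g'
  Position 5: 'a'
  Position 4: 'n'
  Position 3: 'p'
  Position 2: 'n'
  Position 1: 'g'
  Position 0: 'b'
Reversed: ciganpngb

ciganpngb


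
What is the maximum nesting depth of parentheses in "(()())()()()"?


Input: "(()())()()()"
Tracking depth:
  Position 0 '(': depth becomes 1
  Position 1 '(': depth becomes 2
  Position 2 ')': depth becomes 1
  Position 3 '(': depth becomes 2
  Position 4 ')': depth becomes 1
  Position 5 ')': depth becomes 0
  Position 6 '(': depth becomes 1
  Position 7 ')': depth becomes 0
  Position 8 '(': depth becomes 1
  Position 9 ')': depth becomes 0
  Position 10 '(': depth becomes 1
  Position 11 ')': depth becomes 0
Maximum depth reached: 2

2


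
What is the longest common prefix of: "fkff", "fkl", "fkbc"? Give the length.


Words: fkff, fkl, fkbc
  Position 0: all 'f' => match
  Position 1: all 'k' => match
  Position 2: ('f', 'l', 'b') => mismatch, stop
LCP = "fk" (length 2)

2


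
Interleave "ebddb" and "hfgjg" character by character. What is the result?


Interleaving "ebddb" and "hfgjg":
  Position 0: 'e' from first, 'h' from second => "eh"
  Position 1: 'b' from first, 'f' from second => "bf"
  Position 2: 'd' from first, 'g' from second => "dg"
  Position 3: 'd' from first, 'j' from second => "dj"
  Position 4: 'b' from first, 'g' from second => "bg"
Result: ehbfdgdjbg

ehbfdgdjbg


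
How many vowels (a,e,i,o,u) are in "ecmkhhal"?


Input: ecmkhhal
Checking each character:
  'e' at position 0: vowel (running total: 1)
  'c' at position 1: consonant
  'm' at position 2: consonant
  'k' at position 3: consonant
  'h' at position 4: consonant
  'h' at position 5: consonant
  'a' at position 6: vowel (running total: 2)
  'l' at position 7: consonant
Total vowels: 2

2


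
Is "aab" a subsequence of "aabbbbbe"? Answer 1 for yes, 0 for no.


Check if "aab" is a subsequence of "aabbbbbe"
Greedy scan:
  Position 0 ('a'): matches sub[0] = 'a'
  Position 1 ('a'): matches sub[1] = 'a'
  Position 2 ('b'): matches sub[2] = 'b'
  Position 3 ('b'): no match needed
  Position 4 ('b'): no match needed
  Position 5 ('b'): no match needed
  Position 6 ('b'): no match needed
  Position 7 ('e'): no match needed
All 3 characters matched => is a subsequence

1


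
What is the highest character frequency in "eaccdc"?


Input: eaccdc
Character counts:
  'a': 1
  'c': 3
  'd': 1
  'e': 1
Maximum frequency: 3

3


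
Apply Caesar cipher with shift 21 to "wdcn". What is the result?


Caesar cipher: shift "wdcn" by 21
  'w' (pos 22) + 21 = pos 17 = 'r'
  'd' (pos 3) + 21 = pos 24 = 'y'
  'c' (pos 2) + 21 = pos 23 = 'x'
  'n' (pos 13) + 21 = pos 8 = 'i'
Result: ryxi

ryxi


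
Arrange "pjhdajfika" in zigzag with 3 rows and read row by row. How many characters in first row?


Zigzag "pjhdajfika" into 3 rows:
Placing characters:
  'p' => row 0
  'j' => row 1
  'h' => row 2
  'd' => row 1
  'a' => row 0
  'j' => row 1
  'f' => row 2
  'i' => row 1
  'k' => row 0
  'a' => row 1
Rows:
  Row 0: "pak"
  Row 1: "jdjia"
  Row 2: "hf"
First row length: 3

3


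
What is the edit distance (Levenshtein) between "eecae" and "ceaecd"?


Computing edit distance: "eecae" -> "ceaecd"
DP table:
           c    e    a    e    c    d
      0    1    2    3    4    5    6
  e   1    1    1    2    3    4    5
  e   2    2    1    2    2    3    4
  c   3    2    2    2    3    2    3
  a   4    3    3    2    3    3    3
  e   5    4    3    3    2    3    4
Edit distance = dp[5][6] = 4

4


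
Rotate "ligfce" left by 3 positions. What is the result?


Input: "ligfce", rotate left by 3
First 3 characters: "lig"
Remaining characters: "fce"
Concatenate remaining + first: "fce" + "lig" = "fcelig"

fcelig


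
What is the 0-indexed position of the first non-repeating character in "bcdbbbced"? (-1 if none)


Input: bcdbbbced
Character frequencies:
  'b': 4
  'c': 2
  'd': 2
  'e': 1
Scanning left to right for freq == 1:
  Position 0 ('b'): freq=4, skip
  Position 1 ('c'): freq=2, skip
  Position 2 ('d'): freq=2, skip
  Position 3 ('b'): freq=4, skip
  Position 4 ('b'): freq=4, skip
  Position 5 ('b'): freq=4, skip
  Position 6 ('c'): freq=2, skip
  Position 7 ('e'): unique! => answer = 7

7


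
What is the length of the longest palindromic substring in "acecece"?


Input: "acecece"
Checking substrings for palindromes:
  [1:6] "cecec" (len 5) => palindrome
  [2:7] "ecece" (len 5) => palindrome
  [1:4] "cec" (len 3) => palindrome
  [2:5] "ece" (len 3) => palindrome
  [3:6] "cec" (len 3) => palindrome
  [4:7] "ece" (len 3) => palindrome
Longest palindromic substring: "cecec" with length 5

5


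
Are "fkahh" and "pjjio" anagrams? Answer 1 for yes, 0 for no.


Strings: "fkahh", "pjjio"
Sorted first:  afhhk
Sorted second: ijjop
Differ at position 0: 'a' vs 'i' => not anagrams

0


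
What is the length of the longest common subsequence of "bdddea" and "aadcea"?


LCS of "bdddea" and "aadcea"
DP table:
           a    a    d    c    e    a
      0    0    0    0    0    0    0
  b   0    0    0    0    0    0    0
  d   0    0    0    1    1    1    1
  d   0    0    0    1    1    1    1
  d   0    0    0    1    1    1    1
  e   0    0    0    1    1    2    2
  a   0    1    1    1    1    2    3
LCS length = dp[6][6] = 3

3


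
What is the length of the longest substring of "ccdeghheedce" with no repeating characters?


Input: "ccdeghheedce"
Sliding window (track last position of each char):
  Position 0 ('c'): window [0,0] length 1 -- new best
  Position 1 ('c'): repeat (last at 0), move window start to 1
  Position 1 ('c'): window [1,1] length 1
  Position 2 ('d'): window [1,2] length 2 -- new best
  Position 3 ('e'): window [1,3] length 3 -- new best
  Position 4 ('g'): window [1,4] length 4 -- new best
  Position 5 ('h'): window [1,5] length 5 -- new best
  Position 6 ('h'): repeat (last at 5), move window start to 6
  Position 6 ('h'): window [6,6] length 1
  Position 7 ('e'): window [6,7] length 2
  Position 8 ('e'): repeat (last at 7), move window start to 8
  Position 8 ('e'): window [8,8] length 1
  Position 9 ('d'): window [8,9] length 2
  Position 10 ('c'): window [8,10] length 3
  Position 11 ('e'): repeat (last at 8), move window start to 9
  Position 11 ('e'): window [9,11] length 3
Longest substring with no repeats: "cdegh" with length 5

5


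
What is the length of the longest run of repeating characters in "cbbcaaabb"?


Input: "cbbcaaabb"
Scanning for longest run:
  Position 1 ('b'): new char, reset run to 1
  Position 2 ('b'): continues run of 'b', length=2
  Position 3 ('c'): new char, reset run to 1
  Position 4 ('a'): new char, reset run to 1
  Position 5 ('a'): continues run of 'a', length=2
  Position 6 ('a'): continues run of 'a', length=3
  Position 7 ('b'): new char, reset run to 1
  Position 8 ('b'): continues run of 'b', length=2
Longest run: 'a' with length 3

3


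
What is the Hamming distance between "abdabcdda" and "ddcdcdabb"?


Comparing "abdabcdda" and "ddcdcdabb" position by position:
  Position 0: 'a' vs 'd' => differ
  Position 1: 'b' vs 'd' => differ
  Position 2: 'd' vs 'c' => differ
  Position 3: 'a' vs 'd' => differ
  Position 4: 'b' vs 'c' => differ
  Position 5: 'c' vs 'd' => differ
  Position 6: 'd' vs 'a' => differ
  Position 7: 'd' vs 'b' => differ
  Position 8: 'a' vs 'b' => differ
Total differences (Hamming distance): 9

9


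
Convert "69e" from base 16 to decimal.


Input: "69e" in base 16
Positional expansion:
  Digit '6' (value 6) x 16^2 = 1536
  Digit '9' (value 9) x 16^1 = 144
  Digit 'e' (value 14) x 16^0 = 14
Sum = 1694

1694


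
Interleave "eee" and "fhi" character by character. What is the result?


Interleaving "eee" and "fhi":
  Position 0: 'e' from first, 'f' from second => "ef"
  Position 1: 'e' from first, 'h' from second => "eh"
  Position 2: 'e' from first, 'i' from second => "ei"
Result: efehei

efehei


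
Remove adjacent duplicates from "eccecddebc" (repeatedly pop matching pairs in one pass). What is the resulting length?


Input: eccecddebc
Stack-based adjacent duplicate removal:
  Read 'e': push. Stack: e
  Read 'c': push. Stack: ec
  Read 'c': matches stack top 'c' => pop. Stack: e
  Read 'e': matches stack top 'e' => pop. Stack: (empty)
  Read 'c': push. Stack: c
  Read 'd': push. Stack: cd
  Read 'd': matches stack top 'd' => pop. Stack: c
  Read 'e': push. Stack: ce
  Read 'b': push. Stack: ceb
  Read 'c': push. Stack: cebc
Final stack: "cebc" (length 4)

4


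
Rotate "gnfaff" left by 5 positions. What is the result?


Input: "gnfaff", rotate left by 5
First 5 characters: "gnfaf"
Remaining characters: "f"
Concatenate remaining + first: "f" + "gnfaf" = "fgnfaf"

fgnfaf


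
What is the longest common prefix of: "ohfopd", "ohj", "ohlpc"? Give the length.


Words: ohfopd, ohj, ohlpc
  Position 0: all 'o' => match
  Position 1: all 'h' => match
  Position 2: ('f', 'j', 'l') => mismatch, stop
LCP = "oh" (length 2)

2


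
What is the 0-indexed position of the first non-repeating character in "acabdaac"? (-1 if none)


Input: acabdaac
Character frequencies:
  'a': 4
  'b': 1
  'c': 2
  'd': 1
Scanning left to right for freq == 1:
  Position 0 ('a'): freq=4, skip
  Position 1 ('c'): freq=2, skip
  Position 2 ('a'): freq=4, skip
  Position 3 ('b'): unique! => answer = 3

3


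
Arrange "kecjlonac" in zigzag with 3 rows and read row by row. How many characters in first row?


Zigzag "kecjlonac" into 3 rows:
Placing characters:
  'k' => row 0
  'e' => row 1
  'c' => row 2
  'j' => row 1
  'l' => row 0
  'o' => row 1
  'n' => row 2
  'a' => row 1
  'c' => row 0
Rows:
  Row 0: "klc"
  Row 1: "ejoa"
  Row 2: "cn"
First row length: 3

3


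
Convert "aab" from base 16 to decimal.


Input: "aab" in base 16
Positional expansion:
  Digit 'a' (value 10) x 16^2 = 2560
  Digit 'a' (value 10) x 16^1 = 160
  Digit 'b' (value 11) x 16^0 = 11
Sum = 2731

2731


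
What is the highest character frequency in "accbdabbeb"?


Input: accbdabbeb
Character counts:
  'a': 2
  'b': 4
  'c': 2
  'd': 1
  'e': 1
Maximum frequency: 4

4


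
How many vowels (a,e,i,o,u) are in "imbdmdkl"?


Input: imbdmdkl
Checking each character:
  'i' at position 0: vowel (running total: 1)
  'm' at position 1: consonant
  'b' at position 2: consonant
  'd' at position 3: consonant
  'm' at position 4: consonant
  'd' at position 5: consonant
  'k' at position 6: consonant
  'l' at position 7: consonant
Total vowels: 1

1


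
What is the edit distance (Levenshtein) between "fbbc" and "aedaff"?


Computing edit distance: "fbbc" -> "aedaff"
DP table:
           a    e    d    a    f    f
      0    1    2    3    4    5    6
  f   1    1    2    3    4    4    5
  b   2    2    2    3    4    5    5
  b   3    3    3    3    4    5    6
  c   4    4    4    4    4    5    6
Edit distance = dp[4][6] = 6

6


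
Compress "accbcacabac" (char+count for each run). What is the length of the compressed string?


Input: accbcacabac
Runs:
  'a' x 1 => "a1"
  'c' x 2 => "c2"
  'b' x 1 => "b1"
  'c' x 1 => "c1"
  'a' x 1 => "a1"
  'c' x 1 => "c1"
  'a' x 1 => "a1"
  'b' x 1 => "b1"
  'a' x 1 => "a1"
  'c' x 1 => "c1"
Compressed: "a1c2b1c1a1c1a1b1a1c1"
Compressed length: 20

20


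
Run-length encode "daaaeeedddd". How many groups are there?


Input: daaaeeedddd
Scanning for consecutive runs:
  Group 1: 'd' x 1 (positions 0-0)
  Group 2: 'a' x 3 (positions 1-3)
  Group 3: 'e' x 3 (positions 4-6)
  Group 4: 'd' x 4 (positions 7-10)
Total groups: 4

4


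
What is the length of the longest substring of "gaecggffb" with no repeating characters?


Input: "gaecggffb"
Sliding window (track last position of each char):
  Position 0 ('g'): window [0,0] length 1 -- new best
  Position 1 ('a'): window [0,1] length 2 -- new best
  Position 2 ('e'): window [0,2] length 3 -- new best
  Position 3 ('c'): window [0,3] length 4 -- new best
  Position 4 ('g'): repeat (last at 0), move window start to 1
  Position 4 ('g'): window [1,4] length 4
  Position 5 ('g'): repeat (last at 4), move window start to 5
  Position 5 ('g'): window [5,5] length 1
  Position 6 ('f'): window [5,6] length 2
  Position 7 ('f'): repeat (last at 6), move window start to 7
  Position 7 ('f'): window [7,7] length 1
  Position 8 ('b'): window [7,8] length 2
Longest substring with no repeats: "gaec" with length 4

4


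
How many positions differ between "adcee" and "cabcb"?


Comparing "adcee" and "cabcb" position by position:
  Position 0: 'a' vs 'c' => DIFFER
  Position 1: 'd' vs 'a' => DIFFER
  Position 2: 'c' vs 'b' => DIFFER
  Position 3: 'e' vs 'c' => DIFFER
  Position 4: 'e' vs 'b' => DIFFER
Positions that differ: 5

5


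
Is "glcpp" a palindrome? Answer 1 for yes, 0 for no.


Input: glcpp
Reversed: ppclg
  Compare pos 0 ('g') with pos 4 ('p'): MISMATCH
  Compare pos 1 ('l') with pos 3 ('p'): MISMATCH
Result: not a palindrome

0


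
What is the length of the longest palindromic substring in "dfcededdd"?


Input: "dfcededdd"
Checking substrings for palindromes:
  [3:6] "ede" (len 3) => palindrome
  [4:7] "ded" (len 3) => palindrome
  [6:9] "ddd" (len 3) => palindrome
  [6:8] "dd" (len 2) => palindrome
  [7:9] "dd" (len 2) => palindrome
Longest palindromic substring: "ede" with length 3

3


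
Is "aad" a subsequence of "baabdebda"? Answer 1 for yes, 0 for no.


Check if "aad" is a subsequence of "baabdebda"
Greedy scan:
  Position 0 ('b'): no match needed
  Position 1 ('a'): matches sub[0] = 'a'
  Position 2 ('a'): matches sub[1] = 'a'
  Position 3 ('b'): no match needed
  Position 4 ('d'): matches sub[2] = 'd'
  Position 5 ('e'): no match needed
  Position 6 ('b'): no match needed
  Position 7 ('d'): no match needed
  Position 8 ('a'): no match needed
All 3 characters matched => is a subsequence

1


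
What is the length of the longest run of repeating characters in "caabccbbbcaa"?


Input: "caabccbbbcaa"
Scanning for longest run:
  Position 1 ('a'): new char, reset run to 1
  Position 2 ('a'): continues run of 'a', length=2
  Position 3 ('b'): new char, reset run to 1
  Position 4 ('c'): new char, reset run to 1
  Position 5 ('c'): continues run of 'c', length=2
  Position 6 ('b'): new char, reset run to 1
  Position 7 ('b'): continues run of 'b', length=2
  Position 8 ('b'): continues run of 'b', length=3
  Position 9 ('c'): new char, reset run to 1
  Position 10 ('a'): new char, reset run to 1
  Position 11 ('a'): continues run of 'a', length=2
Longest run: 'b' with length 3

3


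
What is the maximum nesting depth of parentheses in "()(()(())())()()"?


Input: "()(()(())())()()"
Tracking depth:
  Position 0 '(': depth becomes 1
  Position 1 ')': depth becomes 0
  Position 2 '(': depth becomes 1
  Position 3 '(': depth becomes 2
  Position 4 ')': depth becomes 1
  Position 5 '(': depth becomes 2
  Position 6 '(': depth becomes 3
  Position 7 ')': depth becomes 2
  Position 8 ')': depth becomes 1
  Position 9 '(': depth becomes 2
  Position 10 ')': depth becomes 1
  Position 11 ')': depth becomes 0
  Position 12 '(': depth becomes 1
  Position 13 ')': depth becomes 0
  Position 14 '(': depth becomes 1
  Position 15 ')': depth becomes 0
Maximum depth reached: 3

3


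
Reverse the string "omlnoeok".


Input: omlnoeok
Reading characters right to left:
  Position 7: 'k'
  Position 6: 'o'
  Position 5: 'e'
  Position 4: 'o'
  Position 3: 'n'
  Position 2: 'l'
  Position 1: 'm'
  Position 0: 'o'
Reversed: koeonlmo

koeonlmo


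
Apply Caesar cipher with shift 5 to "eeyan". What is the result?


Caesar cipher: shift "eeyan" by 5
  'e' (pos 4) + 5 = pos 9 = 'j'
  'e' (pos 4) + 5 = pos 9 = 'j'
  'y' (pos 24) + 5 = pos 3 = 'd'
  'a' (pos 0) + 5 = pos 5 = 'f'
  'n' (pos 13) + 5 = pos 18 = 's'
Result: jjdfs

jjdfs


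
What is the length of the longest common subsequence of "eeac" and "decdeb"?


LCS of "eeac" and "decdeb"
DP table:
           d    e    c    d    e    b
      0    0    0    0    0    0    0
  e   0    0    1    1    1    1    1
  e   0    0    1    1    1    2    2
  a   0    0    1    1    1    2    2
  c   0    0    1    2    2    2    2
LCS length = dp[4][6] = 2

2


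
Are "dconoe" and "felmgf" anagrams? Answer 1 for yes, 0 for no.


Strings: "dconoe", "felmgf"
Sorted first:  cdenoo
Sorted second: effglm
Differ at position 0: 'c' vs 'e' => not anagrams

0


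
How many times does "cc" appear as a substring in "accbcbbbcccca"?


Searching for "cc" in "accbcbbbcccca"
Scanning each position:
  Position 0: "ac" => no
  Position 1: "cc" => MATCH
  Position 2: "cb" => no
  Position 3: "bc" => no
  Position 4: "cb" => no
  Position 5: "bb" => no
  Position 6: "bb" => no
  Position 7: "bc" => no
  Position 8: "cc" => MATCH
  Position 9: "cc" => MATCH
  Position 10: "cc" => MATCH
  Position 11: "ca" => no
Total occurrences: 4

4


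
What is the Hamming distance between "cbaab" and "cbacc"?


Comparing "cbaab" and "cbacc" position by position:
  Position 0: 'c' vs 'c' => same
  Position 1: 'b' vs 'b' => same
  Position 2: 'a' vs 'a' => same
  Position 3: 'a' vs 'c' => differ
  Position 4: 'b' vs 'c' => differ
Total differences (Hamming distance): 2

2


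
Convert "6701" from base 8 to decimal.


Input: "6701" in base 8
Positional expansion:
  Digit '6' (value 6) x 8^3 = 3072
  Digit '7' (value 7) x 8^2 = 448
  Digit '0' (value 0) x 8^1 = 0
  Digit '1' (value 1) x 8^0 = 1
Sum = 3521

3521


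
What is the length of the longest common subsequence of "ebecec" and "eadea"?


LCS of "ebecec" and "eadea"
DP table:
           e    a    d    e    a
      0    0    0    0    0    0
  e   0    1    1    1    1    1
  b   0    1    1    1    1    1
  e   0    1    1    1    2    2
  c   0    1    1    1    2    2
  e   0    1    1    1    2    2
  c   0    1    1    1    2    2
LCS length = dp[6][5] = 2

2


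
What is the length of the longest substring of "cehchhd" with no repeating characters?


Input: "cehchhd"
Sliding window (track last position of each char):
  Position 0 ('c'): window [0,0] length 1 -- new best
  Position 1 ('e'): window [0,1] length 2 -- new best
  Position 2 ('h'): window [0,2] length 3 -- new best
  Position 3 ('c'): repeat (last at 0), move window start to 1
  Position 3 ('c'): window [1,3] length 3
  Position 4 ('h'): repeat (last at 2), move window start to 3
  Position 4 ('h'): window [3,4] length 2
  Position 5 ('h'): repeat (last at 4), move window start to 5
  Position 5 ('h'): window [5,5] length 1
  Position 6 ('d'): window [5,6] length 2
Longest substring with no repeats: "ceh" with length 3

3


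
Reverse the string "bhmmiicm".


Input: bhmmiicm
Reading characters right to left:
  Position 7: 'm'
  Position 6: 'c'
  Position 5: 'i'
  Position 4: 'i'
  Position 3: 'm'
  Position 2: 'm'
  Position 1: 'h'
  Position 0: 'b'
Reversed: mciimmhb

mciimmhb


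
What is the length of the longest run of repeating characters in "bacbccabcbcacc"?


Input: "bacbccabcbcacc"
Scanning for longest run:
  Position 1 ('a'): new char, reset run to 1
  Position 2 ('c'): new char, reset run to 1
  Position 3 ('b'): new char, reset run to 1
  Position 4 ('c'): new char, reset run to 1
  Position 5 ('c'): continues run of 'c', length=2
  Position 6 ('a'): new char, reset run to 1
  Position 7 ('b'): new char, reset run to 1
  Position 8 ('c'): new char, reset run to 1
  Position 9 ('b'): new char, reset run to 1
  Position 10 ('c'): new char, reset run to 1
  Position 11 ('a'): new char, reset run to 1
  Position 12 ('c'): new char, reset run to 1
  Position 13 ('c'): continues run of 'c', length=2
Longest run: 'c' with length 2

2


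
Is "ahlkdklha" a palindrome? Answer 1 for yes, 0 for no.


Input: ahlkdklha
Reversed: ahlkdklha
  Compare pos 0 ('a') with pos 8 ('a'): match
  Compare pos 1 ('h') with pos 7 ('h'): match
  Compare pos 2 ('l') with pos 6 ('l'): match
  Compare pos 3 ('k') with pos 5 ('k'): match
Result: palindrome

1


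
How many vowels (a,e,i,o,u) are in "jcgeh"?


Input: jcgeh
Checking each character:
  'j' at position 0: consonant
  'c' at position 1: consonant
  'g' at position 2: consonant
  'e' at position 3: vowel (running total: 1)
  'h' at position 4: consonant
Total vowels: 1

1


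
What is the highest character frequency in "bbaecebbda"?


Input: bbaecebbda
Character counts:
  'a': 2
  'b': 4
  'c': 1
  'd': 1
  'e': 2
Maximum frequency: 4

4


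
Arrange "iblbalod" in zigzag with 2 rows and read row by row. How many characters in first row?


Zigzag "iblbalod" into 2 rows:
Placing characters:
  'i' => row 0
  'b' => row 1
  'l' => row 0
  'b' => row 1
  'a' => row 0
  'l' => row 1
  'o' => row 0
  'd' => row 1
Rows:
  Row 0: "ilao"
  Row 1: "bbld"
First row length: 4

4


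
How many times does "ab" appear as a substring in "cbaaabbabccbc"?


Searching for "ab" in "cbaaabbabccbc"
Scanning each position:
  Position 0: "cb" => no
  Position 1: "ba" => no
  Position 2: "aa" => no
  Position 3: "aa" => no
  Position 4: "ab" => MATCH
  Position 5: "bb" => no
  Position 6: "ba" => no
  Position 7: "ab" => MATCH
  Position 8: "bc" => no
  Position 9: "cc" => no
  Position 10: "cb" => no
  Position 11: "bc" => no
Total occurrences: 2

2


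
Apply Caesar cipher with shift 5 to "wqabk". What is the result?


Caesar cipher: shift "wqabk" by 5
  'w' (pos 22) + 5 = pos 1 = 'b'
  'q' (pos 16) + 5 = pos 21 = 'v'
  'a' (pos 0) + 5 = pos 5 = 'f'
  'b' (pos 1) + 5 = pos 6 = 'g'
  'k' (pos 10) + 5 = pos 15 = 'p'
Result: bvfgp

bvfgp


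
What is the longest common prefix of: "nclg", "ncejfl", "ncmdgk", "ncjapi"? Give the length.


Words: nclg, ncejfl, ncmdgk, ncjapi
  Position 0: all 'n' => match
  Position 1: all 'c' => match
  Position 2: ('l', 'e', 'm', 'j') => mismatch, stop
LCP = "nc" (length 2)

2


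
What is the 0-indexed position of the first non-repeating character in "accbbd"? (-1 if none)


Input: accbbd
Character frequencies:
  'a': 1
  'b': 2
  'c': 2
  'd': 1
Scanning left to right for freq == 1:
  Position 0 ('a'): unique! => answer = 0

0


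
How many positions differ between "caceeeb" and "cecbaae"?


Comparing "caceeeb" and "cecbaae" position by position:
  Position 0: 'c' vs 'c' => same
  Position 1: 'a' vs 'e' => DIFFER
  Position 2: 'c' vs 'c' => same
  Position 3: 'e' vs 'b' => DIFFER
  Position 4: 'e' vs 'a' => DIFFER
  Position 5: 'e' vs 'a' => DIFFER
  Position 6: 'b' vs 'e' => DIFFER
Positions that differ: 5

5


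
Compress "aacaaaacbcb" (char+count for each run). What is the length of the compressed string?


Input: aacaaaacbcb
Runs:
  'a' x 2 => "a2"
  'c' x 1 => "c1"
  'a' x 4 => "a4"
  'c' x 1 => "c1"
  'b' x 1 => "b1"
  'c' x 1 => "c1"
  'b' x 1 => "b1"
Compressed: "a2c1a4c1b1c1b1"
Compressed length: 14

14


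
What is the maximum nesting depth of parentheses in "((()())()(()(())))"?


Input: "((()())()(()(())))"
Tracking depth:
  Position 0 '(': depth becomes 1
  Position 1 '(': depth becomes 2
  Position 2 '(': depth becomes 3
  Position 3 ')': depth becomes 2
  Position 4 '(': depth becomes 3
  Position 5 ')': depth becomes 2
  Position 6 ')': depth becomes 1
  Position 7 '(': depth becomes 2
  Position 8 ')': depth becomes 1
  Position 9 '(': depth becomes 2
  Position 10 '(': depth becomes 3
  Position 11 ')': depth becomes 2
  Position 12 '(': depth becomes 3
  Position 13 '(': depth becomes 4
  Position 14 ')': depth becomes 3
  Position 15 ')': depth becomes 2
  Position 16 ')': depth becomes 1
  Position 17 ')': depth becomes 0
Maximum depth reached: 4

4


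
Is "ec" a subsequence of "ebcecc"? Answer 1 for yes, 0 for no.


Check if "ec" is a subsequence of "ebcecc"
Greedy scan:
  Position 0 ('e'): matches sub[0] = 'e'
  Position 1 ('b'): no match needed
  Position 2 ('c'): matches sub[1] = 'c'
  Position 3 ('e'): no match needed
  Position 4 ('c'): no match needed
  Position 5 ('c'): no match needed
All 2 characters matched => is a subsequence

1


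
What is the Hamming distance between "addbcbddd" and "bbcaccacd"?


Comparing "addbcbddd" and "bbcaccacd" position by position:
  Position 0: 'a' vs 'b' => differ
  Position 1: 'd' vs 'b' => differ
  Position 2: 'd' vs 'c' => differ
  Position 3: 'b' vs 'a' => differ
  Position 4: 'c' vs 'c' => same
  Position 5: 'b' vs 'c' => differ
  Position 6: 'd' vs 'a' => differ
  Position 7: 'd' vs 'c' => differ
  Position 8: 'd' vs 'd' => same
Total differences (Hamming distance): 7

7


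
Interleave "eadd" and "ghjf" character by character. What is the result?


Interleaving "eadd" and "ghjf":
  Position 0: 'e' from first, 'g' from second => "eg"
  Position 1: 'a' from first, 'h' from second => "ah"
  Position 2: 'd' from first, 'j' from second => "dj"
  Position 3: 'd' from first, 'f' from second => "df"
Result: egahdjdf

egahdjdf


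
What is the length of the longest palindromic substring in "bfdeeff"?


Input: "bfdeeff"
Checking substrings for palindromes:
  [3:5] "ee" (len 2) => palindrome
  [5:7] "ff" (len 2) => palindrome
Longest palindromic substring: "ee" with length 2

2


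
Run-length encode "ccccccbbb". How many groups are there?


Input: ccccccbbb
Scanning for consecutive runs:
  Group 1: 'c' x 6 (positions 0-5)
  Group 2: 'b' x 3 (positions 6-8)
Total groups: 2

2


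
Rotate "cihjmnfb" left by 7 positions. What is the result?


Input: "cihjmnfb", rotate left by 7
First 7 characters: "cihjmnf"
Remaining characters: "b"
Concatenate remaining + first: "b" + "cihjmnf" = "bcihjmnf"

bcihjmnf


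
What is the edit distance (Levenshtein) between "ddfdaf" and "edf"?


Computing edit distance: "ddfdaf" -> "edf"
DP table:
           e    d    f
      0    1    2    3
  d   1    1    1    2
  d   2    2    1    2
  f   3    3    2    1
  d   4    4    3    2
  a   5    5    4    3
  f   6    6    5    4
Edit distance = dp[6][3] = 4

4


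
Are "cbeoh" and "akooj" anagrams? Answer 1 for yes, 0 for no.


Strings: "cbeoh", "akooj"
Sorted first:  bceho
Sorted second: ajkoo
Differ at position 0: 'b' vs 'a' => not anagrams

0


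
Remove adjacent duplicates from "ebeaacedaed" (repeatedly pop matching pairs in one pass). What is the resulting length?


Input: ebeaacedaed
Stack-based adjacent duplicate removal:
  Read 'e': push. Stack: e
  Read 'b': push. Stack: eb
  Read 'e': push. Stack: ebe
  Read 'a': push. Stack: ebea
  Read 'a': matches stack top 'a' => pop. Stack: ebe
  Read 'c': push. Stack: ebec
  Read 'e': push. Stack: ebece
  Read 'd': push. Stack: ebeced
  Read 'a': push. Stack: ebeceda
  Read 'e': push. Stack: ebecedae
  Read 'd': push. Stack: ebecedaed
Final stack: "ebecedaed" (length 9)

9


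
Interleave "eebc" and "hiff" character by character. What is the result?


Interleaving "eebc" and "hiff":
  Position 0: 'e' from first, 'h' from second => "eh"
  Position 1: 'e' from first, 'i' from second => "ei"
  Position 2: 'b' from first, 'f' from second => "bf"
  Position 3: 'c' from first, 'f' from second => "cf"
Result: eheibfcf

eheibfcf


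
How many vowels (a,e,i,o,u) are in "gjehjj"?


Input: gjehjj
Checking each character:
  'g' at position 0: consonant
  'j' at position 1: consonant
  'e' at position 2: vowel (running total: 1)
  'h' at position 3: consonant
  'j' at position 4: consonant
  'j' at position 5: consonant
Total vowels: 1

1


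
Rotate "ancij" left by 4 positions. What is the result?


Input: "ancij", rotate left by 4
First 4 characters: "anci"
Remaining characters: "j"
Concatenate remaining + first: "j" + "anci" = "janci"

janci


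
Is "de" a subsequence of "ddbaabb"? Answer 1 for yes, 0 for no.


Check if "de" is a subsequence of "ddbaabb"
Greedy scan:
  Position 0 ('d'): matches sub[0] = 'd'
  Position 1 ('d'): no match needed
  Position 2 ('b'): no match needed
  Position 3 ('a'): no match needed
  Position 4 ('a'): no match needed
  Position 5 ('b'): no match needed
  Position 6 ('b'): no match needed
Only matched 1/2 characters => not a subsequence

0


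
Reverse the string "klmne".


Input: klmne
Reading characters right to left:
  Position 4: 'e'
  Position 3: 'n'
  Position 2: 'm'
  Position 1: 'l'
  Position 0: 'k'
Reversed: enmlk

enmlk


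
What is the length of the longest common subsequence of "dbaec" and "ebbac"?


LCS of "dbaec" and "ebbac"
DP table:
           e    b    b    a    c
      0    0    0    0    0    0
  d   0    0    0    0    0    0
  b   0    0    1    1    1    1
  a   0    0    1    1    2    2
  e   0    1    1    1    2    2
  c   0    1    1    1    2    3
LCS length = dp[5][5] = 3

3


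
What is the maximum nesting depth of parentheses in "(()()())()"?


Input: "(()()())()"
Tracking depth:
  Position 0 '(': depth becomes 1
  Position 1 '(': depth becomes 2
  Position 2 ')': depth becomes 1
  Position 3 '(': depth becomes 2
  Position 4 ')': depth becomes 1
  Position 5 '(': depth becomes 2
  Position 6 ')': depth becomes 1
  Position 7 ')': depth becomes 0
  Position 8 '(': depth becomes 1
  Position 9 ')': depth becomes 0
Maximum depth reached: 2

2


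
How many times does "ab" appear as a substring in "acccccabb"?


Searching for "ab" in "acccccabb"
Scanning each position:
  Position 0: "ac" => no
  Position 1: "cc" => no
  Position 2: "cc" => no
  Position 3: "cc" => no
  Position 4: "cc" => no
  Position 5: "ca" => no
  Position 6: "ab" => MATCH
  Position 7: "bb" => no
Total occurrences: 1

1


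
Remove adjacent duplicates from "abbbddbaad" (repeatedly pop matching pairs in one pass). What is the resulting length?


Input: abbbddbaad
Stack-based adjacent duplicate removal:
  Read 'a': push. Stack: a
  Read 'b': push. Stack: ab
  Read 'b': matches stack top 'b' => pop. Stack: a
  Read 'b': push. Stack: ab
  Read 'd': push. Stack: abd
  Read 'd': matches stack top 'd' => pop. Stack: ab
  Read 'b': matches stack top 'b' => pop. Stack: a
  Read 'a': matches stack top 'a' => pop. Stack: (empty)
  Read 'a': push. Stack: a
  Read 'd': push. Stack: ad
Final stack: "ad" (length 2)

2


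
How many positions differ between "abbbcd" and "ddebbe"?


Comparing "abbbcd" and "ddebbe" position by position:
  Position 0: 'a' vs 'd' => DIFFER
  Position 1: 'b' vs 'd' => DIFFER
  Position 2: 'b' vs 'e' => DIFFER
  Position 3: 'b' vs 'b' => same
  Position 4: 'c' vs 'b' => DIFFER
  Position 5: 'd' vs 'e' => DIFFER
Positions that differ: 5

5


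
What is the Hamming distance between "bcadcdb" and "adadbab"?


Comparing "bcadcdb" and "adadbab" position by position:
  Position 0: 'b' vs 'a' => differ
  Position 1: 'c' vs 'd' => differ
  Position 2: 'a' vs 'a' => same
  Position 3: 'd' vs 'd' => same
  Position 4: 'c' vs 'b' => differ
  Position 5: 'd' vs 'a' => differ
  Position 6: 'b' vs 'b' => same
Total differences (Hamming distance): 4

4


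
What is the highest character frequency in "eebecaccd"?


Input: eebecaccd
Character counts:
  'a': 1
  'b': 1
  'c': 3
  'd': 1
  'e': 3
Maximum frequency: 3

3
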